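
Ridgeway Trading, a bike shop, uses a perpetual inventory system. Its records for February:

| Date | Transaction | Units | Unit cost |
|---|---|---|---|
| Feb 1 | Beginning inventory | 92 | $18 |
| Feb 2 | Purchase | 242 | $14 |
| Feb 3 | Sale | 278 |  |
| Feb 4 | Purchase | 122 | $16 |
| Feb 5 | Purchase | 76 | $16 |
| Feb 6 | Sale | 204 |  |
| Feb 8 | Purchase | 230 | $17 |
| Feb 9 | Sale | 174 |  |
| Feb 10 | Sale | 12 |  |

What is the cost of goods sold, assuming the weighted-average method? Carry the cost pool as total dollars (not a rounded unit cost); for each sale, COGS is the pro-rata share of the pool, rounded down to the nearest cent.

COGS = $10,544.10

After Feb 1: 92 on hand, pool $1,656.00 (≈ $18.0000 each)
After Feb 2: 334 on hand, pool $5,044.00 (≈ $15.1018 each)
Feb 3, sell 278: 278/334 × $5,044.00 → $4,198.29
After Feb 4: 178 on hand, pool $2,797.71 (≈ $15.7175 each)
After Feb 5: 254 on hand, pool $4,013.71 (≈ $15.8020 each)
Feb 6, sell 204: 204/254 × $4,013.71 → $3,223.60
After Feb 8: 280 on hand, pool $4,700.11 (≈ $16.7861 each)
Feb 9, sell 174: 174/280 × $4,700.11 → $2,920.78
Feb 10, sell 12: 12/106 × $1,779.33 → $201.43
Total COGS = $4,198.29 + $3,223.60 + $2,920.78 + $201.43 = $10,544.10
Ending inventory (cost pool remaining) = $1,577.90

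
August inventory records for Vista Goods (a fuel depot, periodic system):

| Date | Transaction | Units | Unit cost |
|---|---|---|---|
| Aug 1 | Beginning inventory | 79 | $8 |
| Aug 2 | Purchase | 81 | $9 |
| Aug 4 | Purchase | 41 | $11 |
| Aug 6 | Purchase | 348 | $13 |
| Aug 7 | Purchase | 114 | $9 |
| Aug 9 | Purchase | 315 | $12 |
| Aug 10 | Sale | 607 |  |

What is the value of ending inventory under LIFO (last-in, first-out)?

Ending inventory = $4,022

Aug 10, 607 sold [LIFO — newest first]: 315 @ $12 + 114 @ $9 + 178 @ $13 = $7,120
Ending inventory: 79 @ $8 + 81 @ $9 + 41 @ $11 + 170 @ $13 = $4,022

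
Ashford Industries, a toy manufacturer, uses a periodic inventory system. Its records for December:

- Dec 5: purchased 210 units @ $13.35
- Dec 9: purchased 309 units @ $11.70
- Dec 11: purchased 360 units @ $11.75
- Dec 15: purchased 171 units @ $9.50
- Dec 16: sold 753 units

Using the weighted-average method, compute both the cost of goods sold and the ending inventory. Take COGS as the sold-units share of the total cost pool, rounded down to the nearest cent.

COGS = $8,801.70; ending inventory = $3,471.60

Dec 16, sell 753: 753/1050 × $12,273.30 → $8,801.70
Ending inventory (cost pool remaining) = $3,471.60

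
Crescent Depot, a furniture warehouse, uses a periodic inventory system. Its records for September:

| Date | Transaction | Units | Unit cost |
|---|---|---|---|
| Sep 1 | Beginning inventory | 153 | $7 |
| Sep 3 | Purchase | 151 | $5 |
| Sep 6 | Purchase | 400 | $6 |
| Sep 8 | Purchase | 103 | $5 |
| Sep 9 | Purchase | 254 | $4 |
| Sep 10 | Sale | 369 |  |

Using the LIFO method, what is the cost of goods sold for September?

COGS = $1,603

Sep 10, 369 sold [LIFO — newest first]: 254 @ $4 + 103 @ $5 + 12 @ $6 = $1,603
Ending inventory: 153 @ $7 + 151 @ $5 + 388 @ $6 = $4,154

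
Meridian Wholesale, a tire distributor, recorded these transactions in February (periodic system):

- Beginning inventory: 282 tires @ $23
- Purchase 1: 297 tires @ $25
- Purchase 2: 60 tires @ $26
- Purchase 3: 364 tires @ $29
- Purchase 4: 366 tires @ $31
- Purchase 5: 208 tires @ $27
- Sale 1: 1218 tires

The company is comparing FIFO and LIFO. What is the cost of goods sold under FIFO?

COGS = $32,692

FIFO COGS: 282 @ $23 + 297 @ $25 + 60 @ $26 + 364 @ $29 + 215 @ $31 = $32,692
LIFO COGS: 208 @ $27 + 366 @ $31 + 364 @ $29 + 60 @ $26 + 220 @ $25 = $34,578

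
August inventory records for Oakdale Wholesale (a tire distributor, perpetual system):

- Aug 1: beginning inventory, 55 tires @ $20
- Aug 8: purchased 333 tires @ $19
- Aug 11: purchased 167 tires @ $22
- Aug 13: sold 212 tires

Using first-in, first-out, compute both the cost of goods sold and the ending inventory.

COGS = $4,083; ending inventory = $7,018

Aug 13, 212 sold [FIFO — oldest first]: 55 @ $20 + 157 @ $19 = $4,083
Ending inventory: 176 @ $19 + 167 @ $22 = $7,018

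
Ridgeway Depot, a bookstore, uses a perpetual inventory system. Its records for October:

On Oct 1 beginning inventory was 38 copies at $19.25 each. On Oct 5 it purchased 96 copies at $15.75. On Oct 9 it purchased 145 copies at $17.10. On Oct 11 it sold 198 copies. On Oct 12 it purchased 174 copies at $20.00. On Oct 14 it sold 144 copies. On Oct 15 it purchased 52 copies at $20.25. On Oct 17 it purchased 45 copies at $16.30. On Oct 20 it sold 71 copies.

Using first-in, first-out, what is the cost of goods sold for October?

Oct 11, 198 sold [FIFO — oldest first]: 38 @ $19.25 + 96 @ $15.75 + 64 @ $17.10 = $3,337.90
Oct 14, 144 sold [FIFO — oldest first]: 81 @ $17.10 + 63 @ $20.00 = $2,645.10
Oct 20, 71 sold [FIFO — oldest first]: 71 @ $20.00 = $1,420.00
Total COGS = $3,337.90 + $2,645.10 + $1,420.00 = $7,403.00
Ending inventory: 40 @ $20.00 + 52 @ $20.25 + 45 @ $16.30 = $2,586.50
Check: goods available $9,989.50 = COGS $7,403.00 + ending $2,586.50

COGS = $7,403.00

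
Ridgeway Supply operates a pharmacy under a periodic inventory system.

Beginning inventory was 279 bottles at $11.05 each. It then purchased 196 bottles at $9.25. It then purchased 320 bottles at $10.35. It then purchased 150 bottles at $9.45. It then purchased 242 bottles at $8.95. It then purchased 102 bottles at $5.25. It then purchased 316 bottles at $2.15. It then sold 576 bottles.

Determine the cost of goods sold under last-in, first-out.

Sale 1 (576) [LIFO — newest first]: 316 @ $2.15 + 102 @ $5.25 + 158 @ $8.95 = $2,629.00
Ending inventory: 279 @ $11.05 + 196 @ $9.25 + 320 @ $10.35 + 150 @ $9.45 + 84 @ $8.95 = $10,377.25
Check: goods available $13,006.25 = COGS $2,629.00 + ending $10,377.25

COGS = $2,629.00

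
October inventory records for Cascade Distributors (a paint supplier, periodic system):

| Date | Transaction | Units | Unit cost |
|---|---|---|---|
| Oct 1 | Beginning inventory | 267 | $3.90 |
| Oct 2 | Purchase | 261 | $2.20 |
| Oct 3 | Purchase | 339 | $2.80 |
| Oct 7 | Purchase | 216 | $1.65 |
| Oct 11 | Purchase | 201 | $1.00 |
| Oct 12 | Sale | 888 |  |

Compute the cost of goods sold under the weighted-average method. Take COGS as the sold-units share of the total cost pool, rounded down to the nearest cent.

COGS = $2,159.20

Oct 12, sell 888: 888/1284 × $3,122.10 → $2,159.20
Ending inventory (cost pool remaining) = $962.90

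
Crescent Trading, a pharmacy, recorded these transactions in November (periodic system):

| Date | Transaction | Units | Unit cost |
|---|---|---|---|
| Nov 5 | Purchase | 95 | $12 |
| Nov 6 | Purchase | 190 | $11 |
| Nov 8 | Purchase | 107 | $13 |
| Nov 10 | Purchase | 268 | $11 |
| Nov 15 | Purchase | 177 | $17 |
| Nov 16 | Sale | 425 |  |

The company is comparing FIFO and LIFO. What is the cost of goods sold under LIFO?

FIFO COGS: 95 @ $12 + 190 @ $11 + 107 @ $13 + 33 @ $11 = $4,984
LIFO COGS: 177 @ $17 + 248 @ $11 = $5,737

COGS = $5,737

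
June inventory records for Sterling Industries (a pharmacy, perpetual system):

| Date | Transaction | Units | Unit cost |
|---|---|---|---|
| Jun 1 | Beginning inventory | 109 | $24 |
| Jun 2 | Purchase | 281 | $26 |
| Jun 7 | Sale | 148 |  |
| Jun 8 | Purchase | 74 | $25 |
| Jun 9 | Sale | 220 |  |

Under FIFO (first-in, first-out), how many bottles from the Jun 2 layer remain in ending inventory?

Jun 7, 148 sold [FIFO — oldest first]: 109 @ $24 + 39 @ $26 = $3,630
Jun 9, 220 sold [FIFO — oldest first]: 220 @ $26 = $5,720
Total COGS = $3,630 + $5,720 = $9,350
Ending inventory: 22 @ $26 + 74 @ $25 = $2,422

22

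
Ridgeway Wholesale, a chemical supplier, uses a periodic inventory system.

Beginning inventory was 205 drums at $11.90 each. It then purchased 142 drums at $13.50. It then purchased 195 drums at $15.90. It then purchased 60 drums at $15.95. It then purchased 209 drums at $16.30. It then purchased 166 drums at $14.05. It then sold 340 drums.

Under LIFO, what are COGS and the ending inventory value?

COGS = $5,168.50; ending inventory = $8,984.50

Sale 1 (340) [LIFO — newest first]: 166 @ $14.05 + 174 @ $16.30 = $5,168.50
Ending inventory: 205 @ $11.90 + 142 @ $13.50 + 195 @ $15.90 + 60 @ $15.95 + 35 @ $16.30 = $8,984.50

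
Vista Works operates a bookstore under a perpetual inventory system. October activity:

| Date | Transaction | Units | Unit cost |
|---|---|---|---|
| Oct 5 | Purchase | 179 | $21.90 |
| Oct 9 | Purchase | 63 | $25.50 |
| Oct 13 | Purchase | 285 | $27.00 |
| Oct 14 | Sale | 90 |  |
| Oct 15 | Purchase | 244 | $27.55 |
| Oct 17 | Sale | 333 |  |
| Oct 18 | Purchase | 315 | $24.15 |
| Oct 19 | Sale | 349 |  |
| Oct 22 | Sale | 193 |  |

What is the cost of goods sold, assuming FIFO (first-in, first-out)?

Oct 14, 90 sold [FIFO — oldest first]: 90 @ $21.90 = $1,971.00
Oct 17, 333 sold [FIFO — oldest first]: 89 @ $21.90 + 63 @ $25.50 + 181 @ $27.00 = $8,442.60
Oct 19, 349 sold [FIFO — oldest first]: 104 @ $27.00 + 244 @ $27.55 + 1 @ $24.15 = $9,554.35
Oct 22, 193 sold [FIFO — oldest first]: 193 @ $24.15 = $4,660.95
Total COGS = $1,971.00 + $8,442.60 + $9,554.35 + $4,660.95 = $24,628.90
Ending inventory: 121 @ $24.15 = $2,922.15

COGS = $24,628.90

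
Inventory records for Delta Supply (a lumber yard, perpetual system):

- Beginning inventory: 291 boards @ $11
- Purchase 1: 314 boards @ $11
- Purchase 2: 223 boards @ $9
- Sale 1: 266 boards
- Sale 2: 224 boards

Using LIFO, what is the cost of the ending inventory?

Sale 1 (266) [LIFO — newest first]: 223 @ $9 + 43 @ $11 = $2,480
Sale 2 (224) [LIFO — newest first]: 224 @ $11 = $2,464
Total COGS = $2,480 + $2,464 = $4,944
Ending inventory: 291 @ $11 + 47 @ $11 = $3,718

Ending inventory = $3,718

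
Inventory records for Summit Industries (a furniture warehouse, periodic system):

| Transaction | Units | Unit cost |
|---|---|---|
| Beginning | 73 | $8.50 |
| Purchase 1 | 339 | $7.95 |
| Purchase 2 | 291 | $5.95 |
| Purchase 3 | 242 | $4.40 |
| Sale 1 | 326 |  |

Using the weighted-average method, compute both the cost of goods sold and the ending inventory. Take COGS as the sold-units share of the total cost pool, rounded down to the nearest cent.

Sale 1, sell 326: 326/945 × $6,111.80 → $2,108.40
Ending inventory (cost pool remaining) = $4,003.40
Check: goods available $6,111.80 = COGS $2,108.40 + ending $4,003.40

COGS = $2,108.40; ending inventory = $4,003.40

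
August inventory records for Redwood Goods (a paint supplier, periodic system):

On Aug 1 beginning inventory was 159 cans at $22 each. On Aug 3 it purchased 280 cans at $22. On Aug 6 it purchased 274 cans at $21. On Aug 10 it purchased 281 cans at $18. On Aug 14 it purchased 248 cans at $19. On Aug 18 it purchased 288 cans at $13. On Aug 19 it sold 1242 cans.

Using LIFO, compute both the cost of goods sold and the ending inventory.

Aug 19, 1242 sold [LIFO — newest first]: 288 @ $13 + 248 @ $19 + 281 @ $18 + 274 @ $21 + 151 @ $22 = $22,590
Ending inventory: 159 @ $22 + 129 @ $22 = $6,336

COGS = $22,590; ending inventory = $6,336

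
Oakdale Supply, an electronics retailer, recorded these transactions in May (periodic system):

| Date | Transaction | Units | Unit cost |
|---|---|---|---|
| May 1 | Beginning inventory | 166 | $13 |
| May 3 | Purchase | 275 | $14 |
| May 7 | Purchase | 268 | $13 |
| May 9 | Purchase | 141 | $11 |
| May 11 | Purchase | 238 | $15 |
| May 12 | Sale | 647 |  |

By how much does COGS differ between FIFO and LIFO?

$81

FIFO COGS: 166 @ $13 + 275 @ $14 + 206 @ $13 = $8,686
LIFO COGS: 238 @ $15 + 141 @ $11 + 268 @ $13 = $8,605
Difference = |$8,686 − $8,605| = $81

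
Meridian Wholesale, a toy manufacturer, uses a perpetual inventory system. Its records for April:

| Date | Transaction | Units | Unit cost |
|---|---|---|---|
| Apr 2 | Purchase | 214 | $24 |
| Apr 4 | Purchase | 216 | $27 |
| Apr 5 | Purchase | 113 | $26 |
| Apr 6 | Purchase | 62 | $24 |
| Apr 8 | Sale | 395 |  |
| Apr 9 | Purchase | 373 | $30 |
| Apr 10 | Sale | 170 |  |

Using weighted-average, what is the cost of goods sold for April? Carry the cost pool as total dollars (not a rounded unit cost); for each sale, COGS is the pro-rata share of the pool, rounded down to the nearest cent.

After Apr 2: 214 on hand, pool $5,136.00 (≈ $24.0000 each)
After Apr 4: 430 on hand, pool $10,968.00 (≈ $25.5070 each)
After Apr 5: 543 on hand, pool $13,906.00 (≈ $25.6096 each)
After Apr 6: 605 on hand, pool $15,394.00 (≈ $25.4446 each)
Apr 8, sell 395: 395/605 × $15,394.00 → $10,050.62
After Apr 9: 583 on hand, pool $16,533.38 (≈ $28.3591 each)
Apr 10, sell 170: 170/583 × $16,533.38 → $4,821.05
Total COGS = $10,050.62 + $4,821.05 = $14,871.67
Ending inventory (cost pool remaining) = $11,712.33

COGS = $14,871.67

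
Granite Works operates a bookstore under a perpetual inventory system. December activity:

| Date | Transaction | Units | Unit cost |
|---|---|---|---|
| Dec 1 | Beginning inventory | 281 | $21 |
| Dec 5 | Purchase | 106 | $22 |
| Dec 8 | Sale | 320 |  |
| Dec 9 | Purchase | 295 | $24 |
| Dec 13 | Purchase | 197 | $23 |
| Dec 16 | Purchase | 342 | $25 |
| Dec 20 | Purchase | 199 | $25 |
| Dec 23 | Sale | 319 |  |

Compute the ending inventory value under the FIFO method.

Ending inventory = $19,088

Dec 8, 320 sold [FIFO — oldest first]: 281 @ $21 + 39 @ $22 = $6,759
Dec 23, 319 sold [FIFO — oldest first]: 67 @ $22 + 252 @ $24 = $7,522
Total COGS = $6,759 + $7,522 = $14,281
Ending inventory: 43 @ $24 + 197 @ $23 + 342 @ $25 + 199 @ $25 = $19,088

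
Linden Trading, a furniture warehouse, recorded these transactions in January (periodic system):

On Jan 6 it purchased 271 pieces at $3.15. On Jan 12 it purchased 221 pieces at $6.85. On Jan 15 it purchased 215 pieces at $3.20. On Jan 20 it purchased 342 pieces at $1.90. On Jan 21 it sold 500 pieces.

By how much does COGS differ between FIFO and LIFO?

$1,237.70

FIFO COGS: 271 @ $3.15 + 221 @ $6.85 + 8 @ $3.20 = $2,393.10
LIFO COGS: 342 @ $1.90 + 158 @ $3.20 = $1,155.40
Difference = |$2,393.10 − $1,155.40| = $1,237.70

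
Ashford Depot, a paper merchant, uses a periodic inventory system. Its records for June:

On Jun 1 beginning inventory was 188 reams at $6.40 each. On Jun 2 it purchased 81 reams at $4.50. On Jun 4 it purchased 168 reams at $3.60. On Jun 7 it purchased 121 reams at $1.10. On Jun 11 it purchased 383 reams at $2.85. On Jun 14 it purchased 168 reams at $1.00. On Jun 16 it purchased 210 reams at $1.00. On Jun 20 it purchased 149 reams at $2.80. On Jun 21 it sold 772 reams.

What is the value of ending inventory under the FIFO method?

Ending inventory = $1,276.85

Jun 21, 772 sold [FIFO — oldest first]: 188 @ $6.40 + 81 @ $4.50 + 168 @ $3.60 + 121 @ $1.10 + 214 @ $2.85 = $2,915.50
Ending inventory: 169 @ $2.85 + 168 @ $1.00 + 210 @ $1.00 + 149 @ $2.80 = $1,276.85
Check: goods available $4,192.35 = COGS $2,915.50 + ending $1,276.85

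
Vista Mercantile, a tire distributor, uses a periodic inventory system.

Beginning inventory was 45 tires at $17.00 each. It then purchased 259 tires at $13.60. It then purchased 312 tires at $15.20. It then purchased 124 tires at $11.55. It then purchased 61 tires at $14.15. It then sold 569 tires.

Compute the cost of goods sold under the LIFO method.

COGS = $8,016.95

Sale 1 (569) [LIFO — newest first]: 61 @ $14.15 + 124 @ $11.55 + 312 @ $15.20 + 72 @ $13.60 = $8,016.95
Ending inventory: 45 @ $17.00 + 187 @ $13.60 = $3,308.20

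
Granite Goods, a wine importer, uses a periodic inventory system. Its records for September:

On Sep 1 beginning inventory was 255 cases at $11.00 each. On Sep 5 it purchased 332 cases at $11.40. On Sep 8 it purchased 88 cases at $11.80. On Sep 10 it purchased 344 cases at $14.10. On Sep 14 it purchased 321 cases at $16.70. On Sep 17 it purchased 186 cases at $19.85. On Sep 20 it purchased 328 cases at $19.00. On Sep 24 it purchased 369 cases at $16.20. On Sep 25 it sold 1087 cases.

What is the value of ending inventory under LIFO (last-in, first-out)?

Ending inventory = $14,432.50

Sep 25, 1087 sold [LIFO — newest first]: 369 @ $16.20 + 328 @ $19.00 + 186 @ $19.85 + 204 @ $16.70 = $19,308.70
Ending inventory: 255 @ $11.00 + 332 @ $11.40 + 88 @ $11.80 + 344 @ $14.10 + 117 @ $16.70 = $14,432.50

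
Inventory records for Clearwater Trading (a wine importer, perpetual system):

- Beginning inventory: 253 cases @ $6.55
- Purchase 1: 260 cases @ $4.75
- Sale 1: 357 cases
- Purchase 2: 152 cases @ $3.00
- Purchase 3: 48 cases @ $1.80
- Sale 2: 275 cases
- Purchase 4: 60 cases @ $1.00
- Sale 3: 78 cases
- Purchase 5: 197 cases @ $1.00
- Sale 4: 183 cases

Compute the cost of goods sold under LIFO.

COGS = $3,264.90

Sale 1 (357) [LIFO — newest first]: 260 @ $4.75 + 97 @ $6.55 = $1,870.35
Sale 2 (275) [LIFO — newest first]: 48 @ $1.80 + 152 @ $3.00 + 75 @ $6.55 = $1,033.65
Sale 3 (78) [LIFO — newest first]: 60 @ $1.00 + 18 @ $6.55 = $177.90
Sale 4 (183) [LIFO — newest first]: 183 @ $1.00 = $183.00
Total COGS = $1,870.35 + $1,033.65 + $177.90 + $183.00 = $3,264.90
Ending inventory: 63 @ $6.55 + 14 @ $1.00 = $426.65
Check: goods available $3,691.55 = COGS $3,264.90 + ending $426.65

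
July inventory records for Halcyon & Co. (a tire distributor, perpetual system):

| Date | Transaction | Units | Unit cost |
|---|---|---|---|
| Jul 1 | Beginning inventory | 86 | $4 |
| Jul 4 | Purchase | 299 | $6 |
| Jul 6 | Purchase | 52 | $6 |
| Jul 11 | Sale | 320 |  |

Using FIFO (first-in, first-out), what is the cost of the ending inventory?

Jul 11, 320 sold [FIFO — oldest first]: 86 @ $4 + 234 @ $6 = $1,748
Ending inventory: 65 @ $6 + 52 @ $6 = $702

Ending inventory = $702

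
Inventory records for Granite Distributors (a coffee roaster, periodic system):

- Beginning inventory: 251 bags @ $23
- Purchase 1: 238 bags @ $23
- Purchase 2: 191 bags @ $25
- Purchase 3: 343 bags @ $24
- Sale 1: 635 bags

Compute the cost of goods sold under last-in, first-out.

COGS = $15,330

Sale 1 (635) [LIFO — newest first]: 343 @ $24 + 191 @ $25 + 101 @ $23 = $15,330
Ending inventory: 251 @ $23 + 137 @ $23 = $8,924
Check: goods available $24,254 = COGS $15,330 + ending $8,924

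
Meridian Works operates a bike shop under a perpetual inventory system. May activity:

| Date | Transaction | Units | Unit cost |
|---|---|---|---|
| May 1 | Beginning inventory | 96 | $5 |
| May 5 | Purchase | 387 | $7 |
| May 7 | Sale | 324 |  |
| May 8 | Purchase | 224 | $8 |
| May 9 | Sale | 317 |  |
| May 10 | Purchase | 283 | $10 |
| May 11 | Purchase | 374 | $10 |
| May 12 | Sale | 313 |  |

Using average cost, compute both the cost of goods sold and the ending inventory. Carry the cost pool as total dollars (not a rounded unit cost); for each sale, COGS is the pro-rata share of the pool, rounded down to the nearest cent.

COGS = $7,547.56; ending inventory = $4,003.44

After May 1: 96 on hand, pool $480.00 (≈ $5.0000 each)
After May 5: 483 on hand, pool $3,189.00 (≈ $6.6025 each)
May 7, sell 324: 324/483 × $3,189.00 → $2,139.20
After May 8: 383 on hand, pool $2,841.80 (≈ $7.4198 each)
May 9, sell 317: 317/383 × $2,841.80 → $2,352.09
After May 10: 349 on hand, pool $3,319.71 (≈ $9.5121 each)
After May 11: 723 on hand, pool $7,059.71 (≈ $9.7645 each)
May 12, sell 313: 313/723 × $7,059.71 → $3,056.27
Total COGS = $2,139.20 + $2,352.09 + $3,056.27 = $7,547.56
Ending inventory (cost pool remaining) = $4,003.44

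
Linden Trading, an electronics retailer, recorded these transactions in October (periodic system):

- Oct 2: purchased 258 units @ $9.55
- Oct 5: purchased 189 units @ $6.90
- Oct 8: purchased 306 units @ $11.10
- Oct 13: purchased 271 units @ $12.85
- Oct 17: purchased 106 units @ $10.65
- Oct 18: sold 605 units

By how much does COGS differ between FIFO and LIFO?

$1,620.25

FIFO COGS: 258 @ $9.55 + 189 @ $6.90 + 158 @ $11.10 = $5,521.80
LIFO COGS: 106 @ $10.65 + 271 @ $12.85 + 228 @ $11.10 = $7,142.05
Difference = |$5,521.80 − $7,142.05| = $1,620.25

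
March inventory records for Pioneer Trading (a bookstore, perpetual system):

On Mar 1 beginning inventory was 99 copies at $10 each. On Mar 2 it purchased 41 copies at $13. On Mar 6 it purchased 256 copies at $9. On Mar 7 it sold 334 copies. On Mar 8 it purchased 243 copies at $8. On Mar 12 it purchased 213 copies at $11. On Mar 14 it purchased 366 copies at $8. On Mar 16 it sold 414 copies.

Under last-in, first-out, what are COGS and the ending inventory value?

Mar 7, 334 sold [LIFO — newest first]: 256 @ $9 + 41 @ $13 + 37 @ $10 = $3,207
Mar 16, 414 sold [LIFO — newest first]: 366 @ $8 + 48 @ $11 = $3,456
Total COGS = $3,207 + $3,456 = $6,663
Ending inventory: 62 @ $10 + 243 @ $8 + 165 @ $11 = $4,379

COGS = $6,663; ending inventory = $4,379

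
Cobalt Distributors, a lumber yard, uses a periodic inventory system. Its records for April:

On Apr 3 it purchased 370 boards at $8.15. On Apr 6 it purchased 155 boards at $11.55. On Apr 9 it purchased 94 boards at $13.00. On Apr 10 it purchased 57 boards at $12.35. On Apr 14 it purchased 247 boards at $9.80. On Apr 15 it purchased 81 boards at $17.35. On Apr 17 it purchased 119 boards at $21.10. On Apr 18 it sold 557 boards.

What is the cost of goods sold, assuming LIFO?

Apr 18, 557 sold [LIFO — newest first]: 119 @ $21.10 + 81 @ $17.35 + 247 @ $9.80 + 57 @ $12.35 + 53 @ $13.00 = $7,729.80
Ending inventory: 370 @ $8.15 + 155 @ $11.55 + 41 @ $13.00 = $5,338.75
Check: goods available $13,068.55 = COGS $7,729.80 + ending $5,338.75

COGS = $7,729.80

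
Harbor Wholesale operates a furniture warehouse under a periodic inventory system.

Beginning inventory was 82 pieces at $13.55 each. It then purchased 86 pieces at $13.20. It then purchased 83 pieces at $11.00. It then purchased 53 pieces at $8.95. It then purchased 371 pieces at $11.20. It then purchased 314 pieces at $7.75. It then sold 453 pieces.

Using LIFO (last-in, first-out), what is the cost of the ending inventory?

Ending inventory = $6,232.05

Sale 1 (453) [LIFO — newest first]: 314 @ $7.75 + 139 @ $11.20 = $3,990.30
Ending inventory: 82 @ $13.55 + 86 @ $13.20 + 83 @ $11.00 + 53 @ $8.95 + 232 @ $11.20 = $6,232.05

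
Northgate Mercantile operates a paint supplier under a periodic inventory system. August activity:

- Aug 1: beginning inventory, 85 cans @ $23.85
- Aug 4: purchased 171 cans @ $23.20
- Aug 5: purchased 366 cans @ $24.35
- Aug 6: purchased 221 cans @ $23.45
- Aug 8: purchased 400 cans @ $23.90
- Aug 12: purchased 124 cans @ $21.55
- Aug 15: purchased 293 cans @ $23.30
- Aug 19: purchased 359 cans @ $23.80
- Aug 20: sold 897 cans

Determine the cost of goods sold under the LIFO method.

COGS = $20,935.20

Aug 20, 897 sold [LIFO — newest first]: 359 @ $23.80 + 293 @ $23.30 + 124 @ $21.55 + 121 @ $23.90 = $20,935.20
Ending inventory: 85 @ $23.85 + 171 @ $23.20 + 366 @ $24.35 + 221 @ $23.45 + 279 @ $23.90 = $26,757.10
Check: goods available $47,692.30 = COGS $20,935.20 + ending $26,757.10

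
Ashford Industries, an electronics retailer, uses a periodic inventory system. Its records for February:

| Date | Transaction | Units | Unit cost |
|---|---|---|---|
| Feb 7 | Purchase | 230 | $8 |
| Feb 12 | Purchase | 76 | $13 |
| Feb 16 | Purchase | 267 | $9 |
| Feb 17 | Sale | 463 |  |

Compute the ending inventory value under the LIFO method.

Feb 17, 463 sold [LIFO — newest first]: 267 @ $9 + 76 @ $13 + 120 @ $8 = $4,351
Ending inventory: 110 @ $8 = $880
Check: goods available $5,231 = COGS $4,351 + ending $880

Ending inventory = $880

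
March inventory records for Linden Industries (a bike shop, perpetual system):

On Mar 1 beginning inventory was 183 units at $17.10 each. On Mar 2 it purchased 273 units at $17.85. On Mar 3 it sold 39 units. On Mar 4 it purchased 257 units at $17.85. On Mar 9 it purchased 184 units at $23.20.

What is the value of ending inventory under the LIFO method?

Ending inventory = $16,162.45

Mar 3, 39 sold [LIFO — newest first]: 39 @ $17.85 = $696.15
Ending inventory: 183 @ $17.10 + 234 @ $17.85 + 257 @ $17.85 + 184 @ $23.20 = $16,162.45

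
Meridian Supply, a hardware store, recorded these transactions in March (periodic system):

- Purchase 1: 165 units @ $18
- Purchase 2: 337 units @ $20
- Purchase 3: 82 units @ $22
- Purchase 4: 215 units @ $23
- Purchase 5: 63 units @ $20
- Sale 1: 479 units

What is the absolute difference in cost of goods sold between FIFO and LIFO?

FIFO COGS: 165 @ $18 + 314 @ $20 = $9,250
LIFO COGS: 63 @ $20 + 215 @ $23 + 82 @ $22 + 119 @ $20 = $10,389
Difference = |$9,250 − $10,389| = $1,139

$1,139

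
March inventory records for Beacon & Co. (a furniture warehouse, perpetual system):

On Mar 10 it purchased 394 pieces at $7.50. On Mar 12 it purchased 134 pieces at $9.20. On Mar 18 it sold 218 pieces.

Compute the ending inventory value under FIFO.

Ending inventory = $2,552.80

Mar 18, 218 sold [FIFO — oldest first]: 218 @ $7.50 = $1,635.00
Ending inventory: 176 @ $7.50 + 134 @ $9.20 = $2,552.80
Check: goods available $4,187.80 = COGS $1,635.00 + ending $2,552.80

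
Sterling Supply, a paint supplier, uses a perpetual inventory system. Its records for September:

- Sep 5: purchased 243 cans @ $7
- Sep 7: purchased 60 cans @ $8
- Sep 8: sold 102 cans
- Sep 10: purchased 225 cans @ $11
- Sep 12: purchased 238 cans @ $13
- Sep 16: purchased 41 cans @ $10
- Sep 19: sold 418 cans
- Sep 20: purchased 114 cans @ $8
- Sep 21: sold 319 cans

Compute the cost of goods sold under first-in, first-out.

COGS = $8,416

Sep 8, 102 sold [FIFO — oldest first]: 102 @ $7 = $714
Sep 19, 418 sold [FIFO — oldest first]: 141 @ $7 + 60 @ $8 + 217 @ $11 = $3,854
Sep 21, 319 sold [FIFO — oldest first]: 8 @ $11 + 238 @ $13 + 41 @ $10 + 32 @ $8 = $3,848
Total COGS = $714 + $3,854 + $3,848 = $8,416
Ending inventory: 82 @ $8 = $656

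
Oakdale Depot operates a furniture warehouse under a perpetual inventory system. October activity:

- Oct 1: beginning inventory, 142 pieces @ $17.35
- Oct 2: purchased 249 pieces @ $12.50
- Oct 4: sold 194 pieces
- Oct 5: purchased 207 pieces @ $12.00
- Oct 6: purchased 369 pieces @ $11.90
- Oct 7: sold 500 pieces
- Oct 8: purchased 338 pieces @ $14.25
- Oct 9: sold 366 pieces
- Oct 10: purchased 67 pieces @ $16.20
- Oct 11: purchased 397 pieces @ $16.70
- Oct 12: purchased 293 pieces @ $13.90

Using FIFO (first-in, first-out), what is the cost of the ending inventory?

Oct 4, 194 sold [FIFO — oldest first]: 142 @ $17.35 + 52 @ $12.50 = $3,113.70
Oct 7, 500 sold [FIFO — oldest first]: 197 @ $12.50 + 207 @ $12.00 + 96 @ $11.90 = $6,088.90
Oct 9, 366 sold [FIFO — oldest first]: 273 @ $11.90 + 93 @ $14.25 = $4,573.95
Total COGS = $3,113.70 + $6,088.90 + $4,573.95 = $13,776.55
Ending inventory: 245 @ $14.25 + 67 @ $16.20 + 397 @ $16.70 + 293 @ $13.90 = $15,279.25

Ending inventory = $15,279.25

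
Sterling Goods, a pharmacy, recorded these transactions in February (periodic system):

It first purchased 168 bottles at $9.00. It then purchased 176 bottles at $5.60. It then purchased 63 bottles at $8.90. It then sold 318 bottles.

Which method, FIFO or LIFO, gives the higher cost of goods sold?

FIFO COGS: 168 @ $9.00 + 150 @ $5.60 = $2,352.00
LIFO COGS: 63 @ $8.90 + 176 @ $5.60 + 79 @ $9.00 = $2,257.30

FIFO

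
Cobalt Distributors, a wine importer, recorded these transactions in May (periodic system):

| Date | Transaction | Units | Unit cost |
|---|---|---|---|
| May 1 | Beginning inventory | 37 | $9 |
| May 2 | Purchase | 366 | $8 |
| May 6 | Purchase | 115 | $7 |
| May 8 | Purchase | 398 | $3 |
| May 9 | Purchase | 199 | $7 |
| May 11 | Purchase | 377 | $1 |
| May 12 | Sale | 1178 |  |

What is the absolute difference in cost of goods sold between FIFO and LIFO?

$2,235

FIFO COGS: 37 @ $9 + 366 @ $8 + 115 @ $7 + 398 @ $3 + 199 @ $7 + 63 @ $1 = $6,716
LIFO COGS: 377 @ $1 + 199 @ $7 + 398 @ $3 + 115 @ $7 + 89 @ $8 = $4,481
Difference = |$6,716 − $4,481| = $2,235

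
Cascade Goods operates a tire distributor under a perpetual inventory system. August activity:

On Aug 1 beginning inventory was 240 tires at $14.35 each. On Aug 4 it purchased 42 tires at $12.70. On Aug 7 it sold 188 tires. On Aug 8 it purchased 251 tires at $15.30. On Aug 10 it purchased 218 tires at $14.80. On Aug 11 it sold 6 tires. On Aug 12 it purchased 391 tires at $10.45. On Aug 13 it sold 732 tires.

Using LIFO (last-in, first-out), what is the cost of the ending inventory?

Aug 7, 188 sold [LIFO — newest first]: 42 @ $12.70 + 146 @ $14.35 = $2,628.50
Aug 11, 6 sold [LIFO — newest first]: 6 @ $14.80 = $88.80
Aug 13, 732 sold [LIFO — newest first]: 391 @ $10.45 + 212 @ $14.80 + 129 @ $15.30 = $9,197.25
Total COGS = $2,628.50 + $88.80 + $9,197.25 = $11,914.55
Ending inventory: 94 @ $14.35 + 122 @ $15.30 = $3,215.50
Check: goods available $15,130.05 = COGS $11,914.55 + ending $3,215.50

Ending inventory = $3,215.50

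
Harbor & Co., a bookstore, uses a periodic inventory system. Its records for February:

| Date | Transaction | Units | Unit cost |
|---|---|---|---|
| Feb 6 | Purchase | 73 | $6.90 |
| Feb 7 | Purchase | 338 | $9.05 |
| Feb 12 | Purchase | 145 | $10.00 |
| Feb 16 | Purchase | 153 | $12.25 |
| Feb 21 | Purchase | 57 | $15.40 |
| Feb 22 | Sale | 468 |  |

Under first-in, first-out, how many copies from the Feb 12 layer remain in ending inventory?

88

Feb 22, 468 sold [FIFO — oldest first]: 73 @ $6.90 + 338 @ $9.05 + 57 @ $10.00 = $4,132.60
Ending inventory: 88 @ $10.00 + 153 @ $12.25 + 57 @ $15.40 = $3,632.05
Check: goods available $7,764.65 = COGS $4,132.60 + ending $3,632.05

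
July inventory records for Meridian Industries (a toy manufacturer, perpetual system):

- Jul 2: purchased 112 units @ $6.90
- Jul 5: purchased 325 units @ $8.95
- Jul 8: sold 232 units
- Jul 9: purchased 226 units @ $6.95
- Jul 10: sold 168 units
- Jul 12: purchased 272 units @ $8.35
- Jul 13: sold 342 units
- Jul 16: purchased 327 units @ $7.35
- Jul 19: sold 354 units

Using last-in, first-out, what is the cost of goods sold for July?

Jul 8, 232 sold [LIFO — newest first]: 232 @ $8.95 = $2,076.40
Jul 10, 168 sold [LIFO — newest first]: 168 @ $6.95 = $1,167.60
Jul 13, 342 sold [LIFO — newest first]: 272 @ $8.35 + 58 @ $6.95 + 12 @ $8.95 = $2,781.70
Jul 19, 354 sold [LIFO — newest first]: 327 @ $7.35 + 27 @ $8.95 = $2,645.10
Total COGS = $2,076.40 + $1,167.60 + $2,781.70 + $2,645.10 = $8,670.80
Ending inventory: 112 @ $6.90 + 54 @ $8.95 = $1,256.10
Check: goods available $9,926.90 = COGS $8,670.80 + ending $1,256.10

COGS = $8,670.80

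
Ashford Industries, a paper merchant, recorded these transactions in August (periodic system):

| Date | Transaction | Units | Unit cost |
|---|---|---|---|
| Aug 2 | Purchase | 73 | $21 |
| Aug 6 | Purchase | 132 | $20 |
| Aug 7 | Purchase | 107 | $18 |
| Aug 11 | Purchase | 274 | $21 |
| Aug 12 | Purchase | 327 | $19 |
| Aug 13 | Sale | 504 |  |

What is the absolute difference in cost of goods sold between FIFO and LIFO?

FIFO COGS: 73 @ $21 + 132 @ $20 + 107 @ $18 + 192 @ $21 = $10,131
LIFO COGS: 327 @ $19 + 177 @ $21 = $9,930
Difference = |$10,131 − $9,930| = $201

$201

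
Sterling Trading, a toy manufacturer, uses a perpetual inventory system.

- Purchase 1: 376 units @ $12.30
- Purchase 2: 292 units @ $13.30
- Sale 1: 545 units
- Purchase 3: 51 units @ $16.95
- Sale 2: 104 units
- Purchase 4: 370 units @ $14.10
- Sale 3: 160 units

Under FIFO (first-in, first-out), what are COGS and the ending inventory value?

Sale 1 (545) [FIFO — oldest first]: 376 @ $12.30 + 169 @ $13.30 = $6,872.50
Sale 2 (104) [FIFO — oldest first]: 104 @ $13.30 = $1,383.20
Sale 3 (160) [FIFO — oldest first]: 19 @ $13.30 + 51 @ $16.95 + 90 @ $14.10 = $2,386.15
Total COGS = $6,872.50 + $1,383.20 + $2,386.15 = $10,641.85
Ending inventory: 280 @ $14.10 = $3,948.00

COGS = $10,641.85; ending inventory = $3,948.00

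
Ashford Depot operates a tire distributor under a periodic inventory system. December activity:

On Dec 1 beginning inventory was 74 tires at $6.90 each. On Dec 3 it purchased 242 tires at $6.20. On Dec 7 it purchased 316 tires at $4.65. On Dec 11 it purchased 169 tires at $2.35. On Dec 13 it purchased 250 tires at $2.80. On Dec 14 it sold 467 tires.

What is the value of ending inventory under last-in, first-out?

Dec 14, 467 sold [LIFO — newest first]: 250 @ $2.80 + 169 @ $2.35 + 48 @ $4.65 = $1,320.35
Ending inventory: 74 @ $6.90 + 242 @ $6.20 + 268 @ $4.65 = $3,257.20

Ending inventory = $3,257.20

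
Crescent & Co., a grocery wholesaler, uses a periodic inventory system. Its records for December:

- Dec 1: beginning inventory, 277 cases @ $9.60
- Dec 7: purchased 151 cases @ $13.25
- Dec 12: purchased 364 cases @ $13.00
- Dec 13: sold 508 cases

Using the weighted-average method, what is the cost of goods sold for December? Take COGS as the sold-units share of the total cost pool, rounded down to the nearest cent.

Dec 13, sell 508: 508/792 × $9,391.95 → $6,024.12
Ending inventory (cost pool remaining) = $3,367.83
Check: goods available $9,391.95 = COGS $6,024.12 + ending $3,367.83

COGS = $6,024.12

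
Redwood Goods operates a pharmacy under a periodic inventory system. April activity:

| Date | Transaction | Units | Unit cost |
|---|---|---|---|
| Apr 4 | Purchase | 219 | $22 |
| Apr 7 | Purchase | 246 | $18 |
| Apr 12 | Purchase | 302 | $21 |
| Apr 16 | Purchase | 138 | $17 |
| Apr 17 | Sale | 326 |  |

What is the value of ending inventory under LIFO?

Ending inventory = $11,640

Apr 17, 326 sold [LIFO — newest first]: 138 @ $17 + 188 @ $21 = $6,294
Ending inventory: 219 @ $22 + 246 @ $18 + 114 @ $21 = $11,640
Check: goods available $17,934 = COGS $6,294 + ending $11,640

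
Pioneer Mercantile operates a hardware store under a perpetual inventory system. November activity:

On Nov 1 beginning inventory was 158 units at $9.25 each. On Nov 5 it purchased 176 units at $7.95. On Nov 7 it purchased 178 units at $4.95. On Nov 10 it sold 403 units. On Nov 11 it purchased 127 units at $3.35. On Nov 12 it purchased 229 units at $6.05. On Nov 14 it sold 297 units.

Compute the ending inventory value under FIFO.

Nov 10, 403 sold [FIFO — oldest first]: 158 @ $9.25 + 176 @ $7.95 + 69 @ $4.95 = $3,202.25
Nov 14, 297 sold [FIFO — oldest first]: 109 @ $4.95 + 127 @ $3.35 + 61 @ $6.05 = $1,334.05
Total COGS = $3,202.25 + $1,334.05 = $4,536.30
Ending inventory: 168 @ $6.05 = $1,016.40

Ending inventory = $1,016.40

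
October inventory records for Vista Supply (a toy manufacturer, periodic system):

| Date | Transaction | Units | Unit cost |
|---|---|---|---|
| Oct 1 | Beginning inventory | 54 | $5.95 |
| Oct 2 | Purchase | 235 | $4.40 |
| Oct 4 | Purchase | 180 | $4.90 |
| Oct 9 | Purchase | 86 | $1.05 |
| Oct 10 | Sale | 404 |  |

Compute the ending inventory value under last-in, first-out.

Oct 10, 404 sold [LIFO — newest first]: 86 @ $1.05 + 180 @ $4.90 + 138 @ $4.40 = $1,579.50
Ending inventory: 54 @ $5.95 + 97 @ $4.40 = $748.10
Check: goods available $2,327.60 = COGS $1,579.50 + ending $748.10

Ending inventory = $748.10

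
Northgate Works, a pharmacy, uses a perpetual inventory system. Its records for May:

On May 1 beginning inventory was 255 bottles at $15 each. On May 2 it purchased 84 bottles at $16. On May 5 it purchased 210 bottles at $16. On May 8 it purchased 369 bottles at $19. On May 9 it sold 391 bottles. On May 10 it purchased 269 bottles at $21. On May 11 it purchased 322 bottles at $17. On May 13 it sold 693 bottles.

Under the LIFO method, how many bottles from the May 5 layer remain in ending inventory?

86

May 9, 391 sold [LIFO — newest first]: 369 @ $19 + 22 @ $16 = $7,363
May 13, 693 sold [LIFO — newest first]: 322 @ $17 + 269 @ $21 + 102 @ $16 = $12,755
Total COGS = $7,363 + $12,755 = $20,118
Ending inventory: 255 @ $15 + 84 @ $16 + 86 @ $16 = $6,545
Check: goods available $26,663 = COGS $20,118 + ending $6,545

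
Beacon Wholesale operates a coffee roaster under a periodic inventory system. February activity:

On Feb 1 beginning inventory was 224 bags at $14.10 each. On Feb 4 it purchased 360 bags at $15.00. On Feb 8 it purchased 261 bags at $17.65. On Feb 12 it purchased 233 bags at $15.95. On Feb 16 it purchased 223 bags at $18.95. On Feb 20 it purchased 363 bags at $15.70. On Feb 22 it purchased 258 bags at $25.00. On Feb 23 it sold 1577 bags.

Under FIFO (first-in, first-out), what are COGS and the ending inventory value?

Feb 23, 1577 sold [FIFO — oldest first]: 224 @ $14.10 + 360 @ $15.00 + 261 @ $17.65 + 233 @ $15.95 + 223 @ $18.95 + 276 @ $15.70 = $25,440.45
Ending inventory: 87 @ $15.70 + 258 @ $25.00 = $7,815.90

COGS = $25,440.45; ending inventory = $7,815.90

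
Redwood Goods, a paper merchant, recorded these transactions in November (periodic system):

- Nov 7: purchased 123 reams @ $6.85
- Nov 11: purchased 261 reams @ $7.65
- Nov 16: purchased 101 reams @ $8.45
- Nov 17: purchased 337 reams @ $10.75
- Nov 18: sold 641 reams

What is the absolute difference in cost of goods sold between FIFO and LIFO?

FIFO COGS: 123 @ $6.85 + 261 @ $7.65 + 101 @ $8.45 + 156 @ $10.75 = $5,369.65
LIFO COGS: 337 @ $10.75 + 101 @ $8.45 + 203 @ $7.65 = $6,029.15
Difference = |$5,369.65 − $6,029.15| = $659.50

$659.50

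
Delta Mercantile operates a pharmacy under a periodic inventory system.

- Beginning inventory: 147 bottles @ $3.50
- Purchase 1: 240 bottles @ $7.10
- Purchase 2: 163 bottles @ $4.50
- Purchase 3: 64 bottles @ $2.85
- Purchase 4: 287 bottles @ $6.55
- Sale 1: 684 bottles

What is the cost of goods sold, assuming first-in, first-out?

COGS = $3,592.90

Sale 1 (684) [FIFO — oldest first]: 147 @ $3.50 + 240 @ $7.10 + 163 @ $4.50 + 64 @ $2.85 + 70 @ $6.55 = $3,592.90
Ending inventory: 217 @ $6.55 = $1,421.35
Check: goods available $5,014.25 = COGS $3,592.90 + ending $1,421.35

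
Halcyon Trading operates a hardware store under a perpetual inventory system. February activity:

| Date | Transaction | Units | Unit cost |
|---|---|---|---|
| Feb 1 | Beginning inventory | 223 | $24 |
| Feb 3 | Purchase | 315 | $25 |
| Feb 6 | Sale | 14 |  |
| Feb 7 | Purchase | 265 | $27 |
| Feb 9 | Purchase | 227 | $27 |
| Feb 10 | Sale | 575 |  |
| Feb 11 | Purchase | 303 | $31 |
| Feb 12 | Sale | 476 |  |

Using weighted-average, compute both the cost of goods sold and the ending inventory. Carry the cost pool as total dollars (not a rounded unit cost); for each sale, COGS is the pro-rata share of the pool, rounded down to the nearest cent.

COGS = $28,429.23; ending inventory = $7,474.77

After Feb 1: 223 on hand, pool $5,352.00 (≈ $24.0000 each)
After Feb 3: 538 on hand, pool $13,227.00 (≈ $24.5855 each)
Feb 6, sell 14: 14/538 × $13,227.00 → $344.19
After Feb 7: 789 on hand, pool $20,037.81 (≈ $25.3965 each)
After Feb 9: 1016 on hand, pool $26,166.81 (≈ $25.7547 each)
Feb 10, sell 575: 575/1016 × $26,166.81 → $14,808.97
After Feb 11: 744 on hand, pool $20,750.84 (≈ $27.8909 each)
Feb 12, sell 476: 476/744 × $20,750.84 → $13,276.07
Total COGS = $344.19 + $14,808.97 + $13,276.07 = $28,429.23
Ending inventory (cost pool remaining) = $7,474.77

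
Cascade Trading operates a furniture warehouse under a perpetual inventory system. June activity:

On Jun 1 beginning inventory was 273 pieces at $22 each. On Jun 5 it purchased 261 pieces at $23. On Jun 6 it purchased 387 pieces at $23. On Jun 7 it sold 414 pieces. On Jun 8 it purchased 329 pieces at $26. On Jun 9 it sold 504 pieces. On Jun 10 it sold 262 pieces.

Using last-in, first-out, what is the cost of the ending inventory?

Jun 7, 414 sold [LIFO — newest first]: 387 @ $23 + 27 @ $23 = $9,522
Jun 9, 504 sold [LIFO — newest first]: 329 @ $26 + 175 @ $23 = $12,579
Jun 10, 262 sold [LIFO — newest first]: 59 @ $23 + 203 @ $22 = $5,823
Total COGS = $9,522 + $12,579 + $5,823 = $27,924
Ending inventory: 70 @ $22 = $1,540
Check: goods available $29,464 = COGS $27,924 + ending $1,540

Ending inventory = $1,540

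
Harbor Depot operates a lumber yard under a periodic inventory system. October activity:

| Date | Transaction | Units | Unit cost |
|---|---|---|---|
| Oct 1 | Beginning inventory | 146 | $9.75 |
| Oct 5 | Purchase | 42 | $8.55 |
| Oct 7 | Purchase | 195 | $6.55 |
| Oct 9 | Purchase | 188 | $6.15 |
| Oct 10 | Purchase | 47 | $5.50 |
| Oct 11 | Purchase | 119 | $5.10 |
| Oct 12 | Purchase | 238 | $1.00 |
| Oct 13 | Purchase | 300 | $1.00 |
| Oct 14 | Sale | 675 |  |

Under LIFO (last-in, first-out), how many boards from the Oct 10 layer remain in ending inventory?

29

Oct 14, 675 sold [LIFO — newest first]: 300 @ $1.00 + 238 @ $1.00 + 119 @ $5.10 + 18 @ $5.50 = $1,243.90
Ending inventory: 146 @ $9.75 + 42 @ $8.55 + 195 @ $6.55 + 188 @ $6.15 + 29 @ $5.50 = $4,375.55
Check: goods available $5,619.45 = COGS $1,243.90 + ending $4,375.55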